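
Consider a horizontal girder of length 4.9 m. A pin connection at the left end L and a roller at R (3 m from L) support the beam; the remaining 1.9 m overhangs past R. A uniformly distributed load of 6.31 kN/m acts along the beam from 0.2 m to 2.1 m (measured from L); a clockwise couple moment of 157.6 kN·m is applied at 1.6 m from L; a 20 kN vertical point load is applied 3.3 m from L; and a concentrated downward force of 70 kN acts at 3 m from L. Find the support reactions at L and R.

Resultant of the distributed load: 6.31 × 1.9 = 11.989 kN at 1.15 m from L.
ΣM about L: R_y·3 − (6.31·1.9)·1.15 − 157.6 − 20·3.3 − 70·3 = 0 → R_y = 447.38735/3 = 149.129 ≈ 149.1 kN.
ΣF_y = 0: L_y + 149.129 − 6.31·1.9 − 20 − 70 = 0 → L_y = -47.14 kN.
ΣF_x = 0: no horizontal applied forces, so L_x = 0.

L_x = 0, L_y = -47.14 kN, R_y = 149.1 kN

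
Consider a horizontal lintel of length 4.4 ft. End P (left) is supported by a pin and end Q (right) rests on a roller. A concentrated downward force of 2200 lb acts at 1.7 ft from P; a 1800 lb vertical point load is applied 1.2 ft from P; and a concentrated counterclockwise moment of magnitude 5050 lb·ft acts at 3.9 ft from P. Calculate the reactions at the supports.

P_x = 0, P_y = 3807 lb, Q_y = 193.2 lb

ΣM about P: Q_y·4.4 − 2200·1.7 − 1800·1.2 + 5050 = 0 → Q_y = 850/4.4 = 193.182 ≈ 193.2 lb.
ΣF_y = 0: P_y + 193.182 − 2200 − 1800 = 0 → P_y = 3807 lb.
ΣF_x = 0: no horizontal applied forces, so P_x = 0.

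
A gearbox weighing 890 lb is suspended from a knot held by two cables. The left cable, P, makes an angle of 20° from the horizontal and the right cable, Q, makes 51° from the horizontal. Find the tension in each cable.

ΣF_x = 0: −T_P·cos20° + T_Q·cos51° = 0 → T_Q = 1.49319·T_P.
ΣF_y = 0: T_P·sin20° + T_Q·sin51° = 890.
Substitute: T_P·(0.34202 + 1.49319·0.777146) = 890 → T_P = 592.367 ≈ 592.4 lb.
Then T_Q = 1.49319 × 592.367 = 884.5 lb.

T_P = 592.4 lb, T_Q = 884.5 lb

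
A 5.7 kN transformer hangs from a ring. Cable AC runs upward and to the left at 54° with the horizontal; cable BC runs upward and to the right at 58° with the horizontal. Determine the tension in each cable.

ΣF_x = 0: −T_AC·cos54° + T_BC·cos58° = 0 → T_BC = 1.1092·T_AC.
ΣF_y = 0: T_AC·sin54° + T_BC·sin58° = 5.7.
Substitute: T_AC·(0.809017 + 1.1092·0.848048) = 5.7 → T_AC = 3.25775 ≈ 3.258 kN.
Then T_BC = 1.1092 × 3.25775 = 3.613 kN.

T_AC = 3.258 kN, T_BC = 3.613 kN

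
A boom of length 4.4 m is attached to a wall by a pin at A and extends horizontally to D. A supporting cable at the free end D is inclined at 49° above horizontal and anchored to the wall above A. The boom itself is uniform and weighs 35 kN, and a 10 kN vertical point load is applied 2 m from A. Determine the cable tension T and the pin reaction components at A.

ΣM about A: T·sin49°·4.4 − 35·2.2 − 10·2 = 0 → T = 97/(4.4·0.75471) = 29.2105 ≈ 29.21 kN.
ΣF_x = 0: A_x − T·cos49° = 0 → A_x = 29.2105 × 0.656059 = 19.16 kN.
ΣF_y = 0: A_y + T·sin49° − 35 − 10 = 0 → A_y = 45 − 29.2105 × 0.75471 = 22.95 kN.

T = 29.21 kN, A_x = 19.16 kN, A_y = 22.95 kN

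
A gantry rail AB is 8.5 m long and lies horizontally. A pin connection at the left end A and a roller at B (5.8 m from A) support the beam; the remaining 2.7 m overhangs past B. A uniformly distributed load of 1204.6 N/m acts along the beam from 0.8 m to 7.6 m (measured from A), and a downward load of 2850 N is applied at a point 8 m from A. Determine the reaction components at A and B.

Resultant of the distributed load: 1204.6 × 6.8 = 8191.28 N at 4.2 m from A.
Moments about A: B_y·5.8 − (1204.6·6.8)·4.2 − 2850·8 = 0 → B_y = 57203.376/5.8 = 9862.65 ≈ 9863 N.
ΣF_y = 0: A_y + 9862.65 − 1204.6·6.8 − 2850 = 0 → A_y = 1179 N.
ΣF_x = 0: no horizontal applied forces, so A_x = 0.

A_x = 0, A_y = 1179 N, B_y = 9863 N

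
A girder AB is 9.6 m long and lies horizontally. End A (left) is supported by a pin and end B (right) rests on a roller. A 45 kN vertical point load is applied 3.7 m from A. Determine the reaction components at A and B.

Moments about A: B_y·9.6 − 45·3.7 = 0 → B_y = 166.5/9.6 = 17.3438 ≈ 17.34 kN.
ΣF_y = 0: A_y + 17.3438 − 45 = 0 → A_y = 27.66 kN.
ΣF_x = 0: no horizontal applied forces, so A_x = 0.

A_x = 0, A_y = 27.66 kN, B_y = 17.34 kN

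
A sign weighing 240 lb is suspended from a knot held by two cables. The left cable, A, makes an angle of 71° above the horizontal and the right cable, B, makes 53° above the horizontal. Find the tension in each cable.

ΣF_x = 0: −T_A·cos71° + T_B·cos53° = 0 → T_B = 0.540977·T_A.
ΣF_y = 0: T_A·sin71° + T_B·sin53° = 240.
Substitute: T_A·(0.945519 + 0.540977·0.798636) = 240 → T_A = 174.221 ≈ 174.2 lb.
Then T_B = 0.540977 × 174.221 = 94.25 lb.

T_A = 174.2 lb, T_B = 94.25 lb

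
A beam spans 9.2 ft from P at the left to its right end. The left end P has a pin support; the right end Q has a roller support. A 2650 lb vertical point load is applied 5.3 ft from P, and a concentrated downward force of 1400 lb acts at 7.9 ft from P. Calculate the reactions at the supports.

P_x = 0, P_y = 1321 lb, Q_y = 2729 lb

ΣM about P: Q_y·9.2 − 2650·5.3 − 1400·7.9 = 0 → Q_y = 25105/9.2 = 2728.8 ≈ 2729 lb.
ΣF_y = 0: P_y + 2728.8 − 2650 − 1400 = 0 → P_y = 1321 lb.
ΣF_x = 0: no horizontal applied forces, so P_x = 0.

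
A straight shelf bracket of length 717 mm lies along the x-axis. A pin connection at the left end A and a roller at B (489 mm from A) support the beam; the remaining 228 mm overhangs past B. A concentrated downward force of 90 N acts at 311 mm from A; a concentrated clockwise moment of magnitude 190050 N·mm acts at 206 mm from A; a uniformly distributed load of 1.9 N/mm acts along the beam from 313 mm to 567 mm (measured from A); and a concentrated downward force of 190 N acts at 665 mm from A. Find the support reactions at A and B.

Resultant of the distributed load: 1.9 × 254 = 482.6 N at 440 mm from A.
Moments about A: B_y·489 − 90·311 − 190050 − (1.9·254)·440 − 190·665 = 0 → B_y = 556734/489 = 1138.52 ≈ 1139 N.
ΣF_y = 0: A_y + 1138.52 − 90 − 1.9·254 − 190 = 0 → A_y = -375.9 N.
ΣF_x = 0: no horizontal applied forces, so A_x = 0.

A_x = 0, A_y = -375.9 N, B_y = 1139 N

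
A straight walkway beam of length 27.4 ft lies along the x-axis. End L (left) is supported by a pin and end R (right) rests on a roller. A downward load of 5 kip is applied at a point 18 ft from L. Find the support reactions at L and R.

Taking moments about L: R_y·27.4 − 5·18 = 0 → R_y = 90/27.4 = 3.28467 ≈ 3.285 kip.
ΣF_y = 0: L_y + 3.28467 − 5 = 0 → L_y = 1.715 kip.
ΣF_x = 0: no horizontal applied forces, so L_x = 0.

L_x = 0, L_y = 1.715 kip, R_y = 3.285 kip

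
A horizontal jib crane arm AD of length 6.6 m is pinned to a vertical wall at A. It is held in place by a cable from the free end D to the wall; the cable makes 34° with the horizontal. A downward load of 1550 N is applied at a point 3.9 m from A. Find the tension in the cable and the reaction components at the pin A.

ΣM about A: T·sin34°·6.6 − 1550·3.9 = 0 → T = 6045/(6.6·0.559193) = 1637.91 ≈ 1638 N.
ΣF_x = 0: A_x − T·cos34° = 0 → A_x = 1637.91 × 0.829038 = 1358 N.
ΣF_y = 0: A_y + T·sin34° − 1550 = 0 → A_y = 1550 − 1637.91 × 0.559193 = 634.1 N.

T = 1638 N, A_x = 1358 N, A_y = 634.1 N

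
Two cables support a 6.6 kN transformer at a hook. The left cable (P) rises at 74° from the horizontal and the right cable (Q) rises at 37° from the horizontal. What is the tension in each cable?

T_P = 5.646 kN, T_Q = 1.949 kN

ΣF_x = 0: −T_P·cos74° + T_Q·cos37° = 0 → T_Q = 0.345135·T_P.
ΣF_y = 0: T_P·sin74° + T_Q·sin37° = 6.6.
Substitute: T_P·(0.961262 + 0.345135·0.601815) = 6.6 → T_P = 5.646 kN.
Then T_Q = 0.345135 × 5.646 = 1.949 kN.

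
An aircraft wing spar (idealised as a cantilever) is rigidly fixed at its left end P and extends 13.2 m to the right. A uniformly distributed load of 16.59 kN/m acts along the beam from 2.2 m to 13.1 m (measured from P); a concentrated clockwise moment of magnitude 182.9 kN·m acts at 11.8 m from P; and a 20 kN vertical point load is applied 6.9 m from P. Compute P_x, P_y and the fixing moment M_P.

P_x = 0, P_y = 200.8 kN, M_P = 1704 kN·m

Resultant of the distributed load: 16.59 × 10.9 = 180.831 kN at 7.65 m from P.
ΣF_x = 0: P_x = 0.
ΣF_y = 0: P_y − 16.59·10.9 − 20 = 0 → P_y = 200.8 kN.
ΣM about P: M_P − (16.59·10.9)·7.65 − 182.9 − 20·6.9 = 0 → M_P = 1704 kN·m.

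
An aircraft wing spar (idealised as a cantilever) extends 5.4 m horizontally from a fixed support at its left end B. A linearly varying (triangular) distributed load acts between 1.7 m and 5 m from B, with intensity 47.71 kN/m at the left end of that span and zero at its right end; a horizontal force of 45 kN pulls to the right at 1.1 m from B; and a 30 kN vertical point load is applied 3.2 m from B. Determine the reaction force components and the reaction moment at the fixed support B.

B_x = -45.00 kN, B_y = 108.7 kN, M_B = 316.4 kN·m

Resultant of the triangular load: ½ × 47.71 × 3.3 = 78.7215 kN, acting at 2.8 m from B (one-third of the span from the peak).
ΣF_x = 0: B_x + 45 = 0 → B_x = -45.00 kN.
ΣF_y = 0: B_y − ½·47.71·3.3 − 30 = 0 → B_y = 108.7 kN.
ΣM about B: M_B − (½·47.71·3.3)·2.8 − 30·3.2 = 0 → M_B = 316.4 kN·m.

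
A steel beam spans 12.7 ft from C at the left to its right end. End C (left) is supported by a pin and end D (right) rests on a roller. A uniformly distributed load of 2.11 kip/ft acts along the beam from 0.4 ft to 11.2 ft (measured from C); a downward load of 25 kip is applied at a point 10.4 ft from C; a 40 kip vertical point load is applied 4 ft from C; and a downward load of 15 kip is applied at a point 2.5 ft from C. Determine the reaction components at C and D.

C_x = 0, C_y = 56.36 kip, D_y = 46.43 kip

Resultant of the distributed load: 2.11 × 10.8 = 22.788 kip at 5.8 ft from C.
Moments about C: D_y·12.7 − (2.11·10.8)·5.8 − 25·10.4 − 40·4 − 15·2.5 = 0 → D_y = 589.6704/12.7 = 46.4307 ≈ 46.43 kip.
ΣF_y = 0: C_y + 46.4307 − 2.11·10.8 − 25 − 40 − 15 = 0 → C_y = 56.36 kip.
ΣF_x = 0: no horizontal applied forces, so C_x = 0.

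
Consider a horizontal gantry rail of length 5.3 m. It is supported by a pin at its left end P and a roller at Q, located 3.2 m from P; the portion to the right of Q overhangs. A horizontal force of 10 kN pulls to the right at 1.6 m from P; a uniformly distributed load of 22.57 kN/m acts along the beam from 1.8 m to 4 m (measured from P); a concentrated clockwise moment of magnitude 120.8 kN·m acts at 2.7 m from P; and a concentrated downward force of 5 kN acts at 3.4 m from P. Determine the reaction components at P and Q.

P_x = -10.00 kN, P_y = -33.41 kN, Q_y = 88.06 kN

Resultant of the distributed load: 22.57 × 2.2 = 49.654 kN at 2.9 m from P.
Taking moments about P: Q_y·3.2 − (22.57·2.2)·2.9 − 120.8 − 5·3.4 = 0 → Q_y = 281.7966/3.2 = 88.0614 ≈ 88.06 kN.
ΣF_y = 0: P_y + 88.0614 − 22.57·2.2 − 5 = 0 → P_y = -33.41 kN.
ΣF_x = 0: P_x + 10 = 0 → P_x = -10.00 kN.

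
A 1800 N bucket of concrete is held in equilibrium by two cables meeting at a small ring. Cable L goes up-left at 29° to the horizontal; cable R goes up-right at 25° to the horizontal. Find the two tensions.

ΣF_x = 0: −T_L·cos29° + T_R·cos25° = 0 → T_R = 0.965036·T_L.
ΣF_y = 0: T_L·sin29° + T_R·sin25° = 1800.
Substitute: T_L·(0.48481 + 0.965036·0.422618) = 1800 → T_L = 2016.46 ≈ 2016 N.
Then T_R = 0.965036 × 2016.46 = 1946 N.

T_L = 2016 N, T_R = 1946 N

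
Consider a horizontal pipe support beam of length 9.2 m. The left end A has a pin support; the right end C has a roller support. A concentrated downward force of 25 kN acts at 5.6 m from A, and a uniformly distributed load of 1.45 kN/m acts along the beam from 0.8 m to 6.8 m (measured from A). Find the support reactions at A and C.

A_x = 0, A_y = 14.89 kN, C_y = 18.81 kN

Resultant of the distributed load: 1.45 × 6 = 8.7 kN at 3.8 m from A.
ΣM about A: C_y·9.2 − 25·5.6 − (1.45·6)·3.8 = 0 → C_y = 173.06/9.2 = 18.8109 ≈ 18.81 kN.
ΣF_y = 0: A_y + 18.8109 − 25 − 1.45·6 = 0 → A_y = 14.89 kN.
ΣF_x = 0: no horizontal applied forces, so A_x = 0.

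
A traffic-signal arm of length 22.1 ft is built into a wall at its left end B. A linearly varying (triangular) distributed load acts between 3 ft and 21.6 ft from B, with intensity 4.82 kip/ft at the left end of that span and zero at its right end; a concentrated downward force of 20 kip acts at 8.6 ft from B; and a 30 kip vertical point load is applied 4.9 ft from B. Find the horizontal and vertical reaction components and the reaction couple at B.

Resultant of the triangular load: ½ × 4.82 × 18.6 = 44.826 kip, acting at 9.2 ft from B (one-third of the span from the peak).
ΣF_x = 0: B_x = 0.
ΣF_y = 0: B_y − ½·4.82·18.6 − 20 − 30 = 0 → B_y = 94.83 kip.
ΣM about B: M_B − (½·4.82·18.6)·9.2 − 20·8.6 − 30·4.9 = 0 → M_B = 731.4 kip·ft.

B_x = 0, B_y = 94.83 kip, M_B = 731.4 kip·ft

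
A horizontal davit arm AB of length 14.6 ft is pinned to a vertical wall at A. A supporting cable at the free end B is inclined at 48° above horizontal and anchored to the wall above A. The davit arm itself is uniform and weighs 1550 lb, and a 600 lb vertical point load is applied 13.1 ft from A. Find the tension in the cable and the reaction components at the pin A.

ΣM about A: T·sin48°·14.6 − 1550·7.3 − 600·13.1 = 0 → T = 19175/(14.6·0.743145) = 1767.29 ≈ 1767 lb.
ΣF_x = 0: A_x − T·cos48° = 0 → A_x = 1767.29 × 0.669131 = 1183 lb.
ΣF_y = 0: A_y + T·sin48° − 1550 − 600 = 0 → A_y = 2150 − 1767.29 × 0.743145 = 836.6 lb.

T = 1767 lb, A_x = 1183 lb, A_y = 836.6 lb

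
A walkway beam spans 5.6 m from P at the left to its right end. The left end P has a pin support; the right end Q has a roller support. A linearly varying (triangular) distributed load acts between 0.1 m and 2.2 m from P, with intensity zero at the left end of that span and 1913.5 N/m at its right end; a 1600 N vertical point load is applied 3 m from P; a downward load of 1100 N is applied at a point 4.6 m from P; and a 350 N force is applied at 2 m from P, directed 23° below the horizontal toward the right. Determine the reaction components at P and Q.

Resultant of the triangular load: ½ × 1913.5 × 2.1 = 2009.175 N, acting at 1.5 m from P (one-third of the span from the peak).
Moments about P: Q_y·5.6 − (½·1913.5·2.1)·1.5 − 1600·3 − 1100·4.6 − 350·sin23°·2 = 0 → Q_y = 13147.3/5.6 = 2347.73 ≈ 2348 N.
ΣF_y = 0: P_y + 2347.73 − ½·1913.5·2.1 − 1600 − 1100 − 350·sin23° = 0 → P_y = 2498 N.
ΣF_x = 0: P_x + 350·cos23° = 0 → P_x = -322.2 N.

P_x = -322.2 N, P_y = 2498 N, Q_y = 2348 N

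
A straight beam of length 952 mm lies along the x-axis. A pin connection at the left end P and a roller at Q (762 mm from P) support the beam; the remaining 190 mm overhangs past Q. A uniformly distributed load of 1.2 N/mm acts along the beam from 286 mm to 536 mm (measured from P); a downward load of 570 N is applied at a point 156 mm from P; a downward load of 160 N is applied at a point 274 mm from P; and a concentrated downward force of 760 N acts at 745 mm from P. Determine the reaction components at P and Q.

P_x = 0, P_y = 710.9 N, Q_y = 1079 N

Resultant of the distributed load: 1.2 × 250 = 300 N at 411 mm from P.
Taking moments about P: Q_y·762 − (1.2·250)·411 − 570·156 − 160·274 − 760·745 = 0 → Q_y = 822260/762 = 1079.08 ≈ 1079 N.
ΣF_y = 0: P_y + 1079.08 − 1.2·250 − 570 − 160 − 760 = 0 → P_y = 710.9 N.
ΣF_x = 0: no horizontal applied forces, so P_x = 0.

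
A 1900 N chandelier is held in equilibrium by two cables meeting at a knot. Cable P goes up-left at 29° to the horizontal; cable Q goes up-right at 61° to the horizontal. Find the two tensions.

T_P = 921.1 N, T_Q = 1662 N

ΣF_x = 0: −T_P·cos29° + T_Q·cos61° = 0 → T_Q = 1.80405·T_P.
ΣF_y = 0: T_P·sin29° + T_Q·sin61° = 1900.
Substitute: T_P·(0.48481 + 1.80405·0.87462) = 1900 → T_P = 921.137 ≈ 921.1 N.
Then T_Q = 1.80405 × 921.137 = 1662 N.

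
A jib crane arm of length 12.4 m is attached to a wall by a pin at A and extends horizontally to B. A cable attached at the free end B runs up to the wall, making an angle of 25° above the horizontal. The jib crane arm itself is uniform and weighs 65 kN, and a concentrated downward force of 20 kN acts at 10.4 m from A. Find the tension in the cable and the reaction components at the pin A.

T = 116.6 kN, A_x = 105.7 kN, A_y = 35.73 kN

ΣM about A: T·sin25°·12.4 − 65·6.2 − 20·10.4 = 0 → T = 611/(12.4·0.422618) = 116.593 ≈ 116.6 kN.
ΣF_x = 0: A_x − T·cos25° = 0 → A_x = 116.593 × 0.906308 = 105.7 kN.
ΣF_y = 0: A_y + T·sin25° − 65 − 20 = 0 → A_y = 85 − 116.593 × 0.422618 = 35.73 kN.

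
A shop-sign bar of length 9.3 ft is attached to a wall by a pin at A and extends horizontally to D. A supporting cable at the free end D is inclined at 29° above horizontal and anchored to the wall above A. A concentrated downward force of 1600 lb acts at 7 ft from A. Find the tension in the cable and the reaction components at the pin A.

T = 2484 lb, A_x = 2173 lb, A_y = 395.7 lb

ΣM about A: T·sin29°·9.3 − 1600·7 = 0 → T = 11200/(9.3·0.48481) = 2484.07 ≈ 2484 lb.
ΣF_x = 0: A_x − T·cos29° = 0 → A_x = 2484.07 × 0.87462 = 2173 lb.
ΣF_y = 0: A_y + T·sin29° − 1600 = 0 → A_y = 1600 − 2484.07 × 0.48481 = 395.7 lb.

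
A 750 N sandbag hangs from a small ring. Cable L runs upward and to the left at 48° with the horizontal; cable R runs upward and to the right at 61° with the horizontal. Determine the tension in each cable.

T_L = 384.6 N, T_R = 530.8 N

ΣF_x = 0: −T_L·cos48° + T_R·cos61° = 0 → T_R = 1.38019·T_L.
ΣF_y = 0: T_L·sin48° + T_R·sin61° = 750.
Substitute: T_L·(0.743145 + 1.38019·0.87462) = 750 → T_L = 384.559 ≈ 384.6 N.
Then T_R = 1.38019 × 384.559 = 530.8 N.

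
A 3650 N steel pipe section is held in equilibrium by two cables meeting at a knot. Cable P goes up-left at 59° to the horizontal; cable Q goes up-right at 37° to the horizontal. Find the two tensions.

ΣF_x = 0: −T_P·cos59° + T_Q·cos37° = 0 → T_Q = 0.644898·T_P.
ΣF_y = 0: T_P·sin59° + T_Q·sin37° = 3650.
Substitute: T_P·(0.857167 + 0.644898·0.601815) = 3650 → T_P = 2931.08 ≈ 2931 N.
Then T_Q = 0.644898 × 2931.08 = 1890 N.

T_P = 2931 N, T_Q = 1890 N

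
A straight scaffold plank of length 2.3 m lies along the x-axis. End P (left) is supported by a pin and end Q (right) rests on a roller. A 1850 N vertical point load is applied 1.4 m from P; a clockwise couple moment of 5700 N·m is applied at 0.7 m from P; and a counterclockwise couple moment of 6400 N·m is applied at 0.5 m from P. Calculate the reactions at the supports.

P_x = 0, P_y = 1028 N, Q_y = 821.7 N

ΣM about P: Q_y·2.3 − 1850·1.4 − 5700 + 6400 = 0 → Q_y = 1890/2.3 = 821.739 ≈ 821.7 N.
ΣF_y = 0: P_y + 821.739 − 1850 = 0 → P_y = 1028 N.
ΣF_x = 0: no horizontal applied forces, so P_x = 0.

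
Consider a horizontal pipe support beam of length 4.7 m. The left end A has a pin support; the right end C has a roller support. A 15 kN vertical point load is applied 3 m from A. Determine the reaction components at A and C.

A_x = 0, A_y = 5.426 kN, C_y = 9.574 kN

Taking moments about A: C_y·4.7 − 15·3 = 0 → C_y = 45/4.7 = 9.57447 ≈ 9.574 kN.
ΣF_y = 0: A_y + 9.57447 − 15 = 0 → A_y = 5.426 kN.
ΣF_x = 0: no horizontal applied forces, so A_x = 0.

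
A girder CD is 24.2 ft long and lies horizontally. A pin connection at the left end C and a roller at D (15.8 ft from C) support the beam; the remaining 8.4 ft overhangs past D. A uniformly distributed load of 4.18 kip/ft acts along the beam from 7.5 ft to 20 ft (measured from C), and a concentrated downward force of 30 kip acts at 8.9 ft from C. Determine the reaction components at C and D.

C_x = 0, C_y = 19.88 kip, D_y = 62.37 kip

Resultant of the distributed load: 4.18 × 12.5 = 52.25 kip at 13.75 ft from C.
Moments about C: D_y·15.8 − (4.18·12.5)·13.75 − 30·8.9 = 0 → D_y = 985.4375/15.8 = 62.3695 ≈ 62.37 kip.
ΣF_y = 0: C_y + 62.3695 − 4.18·12.5 − 30 = 0 → C_y = 19.88 kip.
ΣF_x = 0: no horizontal applied forces, so C_x = 0.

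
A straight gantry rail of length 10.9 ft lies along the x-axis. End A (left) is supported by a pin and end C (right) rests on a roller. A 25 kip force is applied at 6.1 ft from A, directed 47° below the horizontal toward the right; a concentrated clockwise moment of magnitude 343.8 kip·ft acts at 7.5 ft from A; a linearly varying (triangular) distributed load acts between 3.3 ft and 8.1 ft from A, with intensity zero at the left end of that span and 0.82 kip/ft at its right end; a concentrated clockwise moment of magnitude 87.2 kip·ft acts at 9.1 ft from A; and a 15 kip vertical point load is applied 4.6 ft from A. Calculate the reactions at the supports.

Resultant of the triangular load: ½ × 0.82 × 4.8 = 1.968 kip, acting at 6.5 ft from A (one-third of the span from the peak).
ΣM about A: C_y·10.9 − 25·sin47°·6.1 − 343.8 − (½·0.82·4.8)·6.5 − 87.2 − 15·4.6 = 0 → C_y = 624.323/10.9 = 57.2773 ≈ 57.28 kip.
ΣF_y = 0: A_y + 57.2773 − 25·sin47° − ½·0.82·4.8 − 15 = 0 → A_y = -22.03 kip.
ΣF_x = 0: A_x + 25·cos47° = 0 → A_x = -17.05 kip.

A_x = -17.05 kip, A_y = -22.03 kip, C_y = 57.28 kip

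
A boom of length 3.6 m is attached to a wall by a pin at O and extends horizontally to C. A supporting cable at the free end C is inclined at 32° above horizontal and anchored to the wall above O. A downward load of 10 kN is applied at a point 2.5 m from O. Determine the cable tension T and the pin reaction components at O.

ΣM about O: T·sin32°·3.6 − 10·2.5 = 0 → T = 25/(3.6·0.529919) = 13.1047 ≈ 13.10 kN.
ΣF_x = 0: O_x − T·cos32° = 0 → O_x = 13.1047 × 0.848048 = 11.11 kN.
ΣF_y = 0: O_y + T·sin32° − 10 = 0 → O_y = 10 − 13.1047 × 0.529919 = 3.056 kN.

T = 13.10 kN, O_x = 11.11 kN, O_y = 3.056 kN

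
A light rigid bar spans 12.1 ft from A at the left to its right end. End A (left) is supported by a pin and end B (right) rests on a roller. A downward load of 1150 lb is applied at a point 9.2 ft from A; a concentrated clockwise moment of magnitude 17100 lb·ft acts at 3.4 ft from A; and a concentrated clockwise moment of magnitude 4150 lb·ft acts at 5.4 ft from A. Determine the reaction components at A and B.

Taking moments about A: B_y·12.1 − 1150·9.2 − 17100 − 4150 = 0 → B_y = 31830/12.1 = 2630.58 ≈ 2631 lb.
ΣF_y = 0: A_y + 2630.58 − 1150 = 0 → A_y = -1481 lb.
ΣF_x = 0: no horizontal applied forces, so A_x = 0.

A_x = 0, A_y = -1481 lb, B_y = 2631 lb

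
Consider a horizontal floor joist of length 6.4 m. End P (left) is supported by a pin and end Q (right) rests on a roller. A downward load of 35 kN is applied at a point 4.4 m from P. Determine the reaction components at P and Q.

P_x = 0, P_y = 10.94 kN, Q_y = 24.06 kN

Taking moments about P: Q_y·6.4 − 35·4.4 = 0 → Q_y = 154/6.4 = 24.0625 ≈ 24.06 kN.
ΣF_y = 0: P_y + 24.0625 − 35 = 0 → P_y = 10.94 kN.
ΣF_x = 0: no horizontal applied forces, so P_x = 0.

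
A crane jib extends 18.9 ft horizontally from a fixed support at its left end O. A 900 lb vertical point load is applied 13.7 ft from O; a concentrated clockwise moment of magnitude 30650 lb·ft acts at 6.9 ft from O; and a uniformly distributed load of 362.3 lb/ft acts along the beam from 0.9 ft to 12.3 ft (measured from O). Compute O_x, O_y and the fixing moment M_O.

O_x = 0, O_y = 5030 lb, M_O = 70240 lb·ft

Resultant of the distributed load: 362.3 × 11.4 = 4130.22 lb at 6.6 ft from O.
ΣF_x = 0: O_x = 0.
ΣF_y = 0: O_y − 900 − 362.3·11.4 = 0 → O_y = 5030 lb.
ΣM about O: M_O − 900·13.7 − 30650 − (362.3·11.4)·6.6 = 0 → M_O = 70240 lb·ft.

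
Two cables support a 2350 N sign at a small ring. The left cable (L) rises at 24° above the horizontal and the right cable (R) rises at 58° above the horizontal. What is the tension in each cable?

ΣF_x = 0: −T_L·cos24° + T_R·cos58° = 0 → T_R = 1.72393·T_L.
ΣF_y = 0: T_L·sin24° + T_R·sin58° = 2350.
Substitute: T_L·(0.406737 + 1.72393·0.848048) = 2350 → T_L = 1257.55 ≈ 1258 N.
Then T_R = 1.72393 × 1257.55 = 2168 N.

T_L = 1258 N, T_R = 2168 N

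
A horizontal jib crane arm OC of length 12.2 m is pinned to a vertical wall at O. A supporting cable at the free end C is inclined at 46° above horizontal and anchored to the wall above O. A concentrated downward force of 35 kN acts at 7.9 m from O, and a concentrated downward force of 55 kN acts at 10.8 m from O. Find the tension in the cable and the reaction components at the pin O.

T = 99.19 kN, O_x = 68.90 kN, O_y = 18.65 kN

ΣM about O: T·sin46°·12.2 − 35·7.9 − 55·10.8 = 0 → T = 870.5/(12.2·0.71934) = 99.1916 ≈ 99.19 kN.
ΣF_x = 0: O_x − T·cos46° = 0 → O_x = 99.1916 × 0.694658 = 68.90 kN.
ΣF_y = 0: O_y + T·sin46° − 35 − 55 = 0 → O_y = 90 − 99.1916 × 0.71934 = 18.65 kN.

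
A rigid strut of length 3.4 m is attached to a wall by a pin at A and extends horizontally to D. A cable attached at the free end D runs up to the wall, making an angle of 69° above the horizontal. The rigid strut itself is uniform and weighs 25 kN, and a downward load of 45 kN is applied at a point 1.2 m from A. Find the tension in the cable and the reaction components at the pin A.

T = 30.40 kN, A_x = 10.89 kN, A_y = 41.62 kN

ΣM about A: T·sin69°·3.4 − 25·1.7 − 45·1.2 = 0 → T = 96.5/(3.4·0.93358) = 30.4016 ≈ 30.40 kN.
ΣF_x = 0: A_x − T·cos69° = 0 → A_x = 30.4016 × 0.358368 = 10.89 kN.
ΣF_y = 0: A_y + T·sin69° − 25 − 45 = 0 → A_y = 70 − 30.4016 × 0.93358 = 41.62 kN.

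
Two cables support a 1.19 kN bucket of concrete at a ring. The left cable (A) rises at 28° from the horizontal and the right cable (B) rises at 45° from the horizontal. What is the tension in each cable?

ΣF_x = 0: −T_A·cos28° + T_B·cos45° = 0 → T_B = 1.24868·T_A.
ΣF_y = 0: T_A·sin28° + T_B·sin45° = 1.19.
Substitute: T_A·(0.469472 + 1.24868·0.707107) = 1.19 → T_A = 0.879903 ≈ 0.8799 kN.
Then T_B = 1.24868 × 0.879903 = 1.099 kN.

T_A = 0.8799 kN, T_B = 1.099 kN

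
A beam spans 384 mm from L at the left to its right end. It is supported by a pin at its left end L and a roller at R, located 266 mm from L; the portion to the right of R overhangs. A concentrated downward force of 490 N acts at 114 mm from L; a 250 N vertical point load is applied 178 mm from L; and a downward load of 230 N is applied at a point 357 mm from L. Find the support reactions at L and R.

L_x = 0, L_y = 284.0 N, R_y = 686.0 N

Taking moments about L: R_y·266 − 490·114 − 250·178 − 230·357 = 0 → R_y = 182470/266 = 685.977 ≈ 686.0 N.
ΣF_y = 0: L_y + 685.977 − 490 − 250 − 230 = 0 → L_y = 284.0 N.
ΣF_x = 0: no horizontal applied forces, so L_x = 0.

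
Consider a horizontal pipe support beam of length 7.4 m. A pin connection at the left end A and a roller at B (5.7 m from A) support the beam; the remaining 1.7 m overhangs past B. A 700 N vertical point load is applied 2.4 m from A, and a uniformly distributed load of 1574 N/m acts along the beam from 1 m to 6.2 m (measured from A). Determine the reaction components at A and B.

A_x = 0, A_y = 3421 N, B_y = 5464 N

Resultant of the distributed load: 1574 × 5.2 = 8184.8 N at 3.6 m from A.
Moments about A: B_y·5.7 − 700·2.4 − (1574·5.2)·3.6 = 0 → B_y = 31145.28/5.7 = 5464.08 ≈ 5464 N.
ΣF_y = 0: A_y + 5464.08 − 700 − 1574·5.2 = 0 → A_y = 3421 N.
ΣF_x = 0: no horizontal applied forces, so A_x = 0.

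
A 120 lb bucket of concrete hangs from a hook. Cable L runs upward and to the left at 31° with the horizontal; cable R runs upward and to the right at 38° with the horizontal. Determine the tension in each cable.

T_L = 101.3 lb, T_R = 110.2 lb

ΣF_x = 0: −T_L·cos31° + T_R·cos38° = 0 → T_R = 1.08776·T_L.
ΣF_y = 0: T_L·sin31° + T_R·sin38° = 120.
Substitute: T_L·(0.515038 + 1.08776·0.615661) = 120 → T_L = 101.289 ≈ 101.3 lb.
Then T_R = 1.08776 × 101.289 = 110.2 lb.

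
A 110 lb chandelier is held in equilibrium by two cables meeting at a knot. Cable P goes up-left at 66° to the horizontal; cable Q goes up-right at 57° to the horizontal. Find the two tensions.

ΣF_x = 0: −T_P·cos66° + T_Q·cos57° = 0 → T_Q = 0.7468·T_P.
ΣF_y = 0: T_P·sin66° + T_Q·sin57° = 110.
Substitute: T_P·(0.913545 + 0.7468·0.838671) = 110 → T_P = 71.4349 ≈ 71.43 lb.
Then T_Q = 0.7468 × 71.4349 = 53.35 lb.

T_P = 71.43 lb, T_Q = 53.35 lb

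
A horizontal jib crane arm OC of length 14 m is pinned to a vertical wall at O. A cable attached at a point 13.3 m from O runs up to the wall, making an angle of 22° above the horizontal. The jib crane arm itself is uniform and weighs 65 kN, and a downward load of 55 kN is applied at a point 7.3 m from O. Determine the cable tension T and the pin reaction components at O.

ΣM about O: T·sin22°·13.3 − 65·7 − 55·7.3 = 0 → T = 856.5/(13.3·0.374607) = 171.909 ≈ 171.9 kN.
ΣF_x = 0: O_x − T·cos22° = 0 → O_x = 171.909 × 0.927184 = 159.4 kN.
ΣF_y = 0: O_y + T·sin22° − 65 − 55 = 0 → O_y = 120 − 171.909 × 0.374607 = 55.60 kN.

T = 171.9 kN, O_x = 159.4 kN, O_y = 55.60 kN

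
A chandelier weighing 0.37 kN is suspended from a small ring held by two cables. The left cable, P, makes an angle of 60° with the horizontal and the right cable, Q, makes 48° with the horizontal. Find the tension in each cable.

ΣF_x = 0: −T_P·cos60° + T_Q·cos48° = 0 → T_Q = 0.747238·T_P.
ΣF_y = 0: T_P·sin60° + T_Q·sin48° = 0.37.
Substitute: T_P·(0.866025 + 0.747238·0.743145) = 0.37 → T_P = 0.260319 ≈ 0.2603 kN.
Then T_Q = 0.747238 × 0.260319 = 0.1945 kN.

T_P = 0.2603 kN, T_Q = 0.1945 kN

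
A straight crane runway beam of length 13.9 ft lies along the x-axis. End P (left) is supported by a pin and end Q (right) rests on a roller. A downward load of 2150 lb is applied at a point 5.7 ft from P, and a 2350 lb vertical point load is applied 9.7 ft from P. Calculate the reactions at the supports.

Taking moments about P: Q_y·13.9 − 2150·5.7 − 2350·9.7 = 0 → Q_y = 35050/13.9 = 2521.58 ≈ 2522 lb.
ΣF_y = 0: P_y + 2521.58 − 2150 − 2350 = 0 → P_y = 1978 lb.
ΣF_x = 0: no horizontal applied forces, so P_x = 0.

P_x = 0, P_y = 1978 lb, Q_y = 2522 lb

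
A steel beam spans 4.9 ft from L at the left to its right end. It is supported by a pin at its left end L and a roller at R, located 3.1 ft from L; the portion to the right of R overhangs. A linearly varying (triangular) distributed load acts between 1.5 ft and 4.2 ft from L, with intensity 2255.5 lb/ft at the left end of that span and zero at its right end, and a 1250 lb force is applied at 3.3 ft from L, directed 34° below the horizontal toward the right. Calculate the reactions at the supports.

Resultant of the triangular load: ½ × 2255.5 × 2.7 = 3044.925 lb, acting at 2.4 ft from L (one-third of the span from the peak).
Taking moments about L: R_y·3.1 − (½·2255.5·2.7)·2.4 − 1250·sin34°·3.3 = 0 → R_y = 9614.49/3.1 = 3101.45 ≈ 3101 lb.
ΣF_y = 0: L_y + 3101.45 − ½·2255.5·2.7 − 1250·sin34° = 0 → L_y = 642.5 lb.
ΣF_x = 0: L_x + 1250·cos34° = 0 → L_x = -1036 lb.

L_x = -1036 lb, L_y = 642.5 lb, R_y = 3101 lb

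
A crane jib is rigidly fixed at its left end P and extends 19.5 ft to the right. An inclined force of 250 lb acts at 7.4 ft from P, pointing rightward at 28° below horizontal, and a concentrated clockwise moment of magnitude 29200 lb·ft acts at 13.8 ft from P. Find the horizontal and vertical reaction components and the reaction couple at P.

ΣF_x = 0: P_x + 250·cos28° = 0 → P_x = -220.7 lb.
ΣF_y = 0: P_y − 250·sin28° = 0 → P_y = 117.4 lb.
ΣM about P: M_P − 250·sin28°·7.4 − 29200 = 0 → M_P = 30070 lb·ft.

P_x = -220.7 lb, P_y = 117.4 lb, M_P = 30070 lb·ft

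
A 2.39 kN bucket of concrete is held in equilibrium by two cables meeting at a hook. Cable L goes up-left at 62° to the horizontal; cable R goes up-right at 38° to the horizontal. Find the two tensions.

ΣF_x = 0: −T_L·cos62° + T_R·cos38° = 0 → T_R = 0.595768·T_L.
ΣF_y = 0: T_L·sin62° + T_R·sin38° = 2.39.
Substitute: T_L·(0.882948 + 0.595768·0.615661) = 2.39 → T_L = 1.9124 ≈ 1.912 kN.
Then T_R = 0.595768 × 1.9124 = 1.139 kN.

T_L = 1.912 kN, T_R = 1.139 kN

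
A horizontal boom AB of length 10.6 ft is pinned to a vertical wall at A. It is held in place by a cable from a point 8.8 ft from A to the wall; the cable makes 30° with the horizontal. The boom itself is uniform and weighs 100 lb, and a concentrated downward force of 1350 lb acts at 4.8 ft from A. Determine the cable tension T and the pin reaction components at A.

ΣM about A: T·sin30°·8.8 − 100·5.3 − 1350·4.8 = 0 → T = 7010/(8.8·0.5) = 1593.18 ≈ 1593 lb.
ΣF_x = 0: A_x − T·cos30° = 0 → A_x = 1593.18 × 0.866025 = 1380 lb.
ΣF_y = 0: A_y + T·sin30° − 100 − 1350 = 0 → A_y = 1450 − 1593.18 × 0.5 = 653.4 lb.

T = 1593 lb, A_x = 1380 lb, A_y = 653.4 lb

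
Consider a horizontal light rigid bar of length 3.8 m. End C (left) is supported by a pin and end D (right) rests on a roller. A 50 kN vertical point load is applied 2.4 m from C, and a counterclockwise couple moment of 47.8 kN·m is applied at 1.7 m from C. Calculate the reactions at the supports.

Moments about C: D_y·3.8 − 50·2.4 + 47.8 = 0 → D_y = 72.2/3.8 = 19.00 kN.
ΣF_y = 0: C_y + 19 − 50 = 0 → C_y = 31.00 kN.
ΣF_x = 0: no horizontal applied forces, so C_x = 0.

C_x = 0, C_y = 31.00 kN, D_y = 19.00 kN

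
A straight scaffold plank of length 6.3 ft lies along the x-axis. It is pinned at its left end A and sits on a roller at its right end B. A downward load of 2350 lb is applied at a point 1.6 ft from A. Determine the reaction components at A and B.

A_x = 0, A_y = 1753 lb, B_y = 596.8 lb

ΣM about A: B_y·6.3 − 2350·1.6 = 0 → B_y = 3760/6.3 = 596.825 ≈ 596.8 lb.
ΣF_y = 0: A_y + 596.825 − 2350 = 0 → A_y = 1753 lb.
ΣF_x = 0: no horizontal applied forces, so A_x = 0.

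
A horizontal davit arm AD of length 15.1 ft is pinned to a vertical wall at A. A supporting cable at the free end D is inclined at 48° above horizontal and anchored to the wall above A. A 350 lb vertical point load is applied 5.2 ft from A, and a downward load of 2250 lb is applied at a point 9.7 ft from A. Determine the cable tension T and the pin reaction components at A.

T = 2107 lb, A_x = 1410 lb, A_y = 1034 lb

ΣM about A: T·sin48°·15.1 − 350·5.2 − 2250·9.7 = 0 → T = 23645/(15.1·0.743145) = 2107.12 ≈ 2107 lb.
ΣF_x = 0: A_x − T·cos48° = 0 → A_x = 2107.12 × 0.669131 = 1410 lb.
ΣF_y = 0: A_y + T·sin48° − 350 − 2250 = 0 → A_y = 2600 − 2107.12 × 0.743145 = 1034 lb.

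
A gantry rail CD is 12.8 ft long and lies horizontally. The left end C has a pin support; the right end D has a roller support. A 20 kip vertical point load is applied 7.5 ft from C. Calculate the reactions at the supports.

Taking moments about C: D_y·12.8 − 20·7.5 = 0 → D_y = 150/12.8 = 11.7188 ≈ 11.72 kip.
ΣF_y = 0: C_y + 11.7188 − 20 = 0 → C_y = 8.281 kip.
ΣF_x = 0: no horizontal applied forces, so C_x = 0.

C_x = 0, C_y = 8.281 kip, D_y = 11.72 kip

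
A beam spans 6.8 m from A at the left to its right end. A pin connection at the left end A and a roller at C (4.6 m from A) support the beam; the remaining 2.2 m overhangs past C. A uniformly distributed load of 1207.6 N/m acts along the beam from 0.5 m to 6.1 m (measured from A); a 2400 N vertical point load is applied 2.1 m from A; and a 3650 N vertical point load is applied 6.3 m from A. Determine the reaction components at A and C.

Resultant of the distributed load: 1207.6 × 5.6 = 6762.56 N at 3.3 m from A.
ΣM about A: C_y·4.6 − (1207.6·5.6)·3.3 − 2400·2.1 − 3650·6.3 = 0 → C_y = 50351.448/4.6 = 10946 ≈ 10950 N.
ΣF_y = 0: A_y + 10946 − 1207.6·5.6 − 2400 − 3650 = 0 → A_y = 1867 N.
ΣF_x = 0: no horizontal applied forces, so A_x = 0.

A_x = 0, A_y = 1867 N, C_y = 10950 N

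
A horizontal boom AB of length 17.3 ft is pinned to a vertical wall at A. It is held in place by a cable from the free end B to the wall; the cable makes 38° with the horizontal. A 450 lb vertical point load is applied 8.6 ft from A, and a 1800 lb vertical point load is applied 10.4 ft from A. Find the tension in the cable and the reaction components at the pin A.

ΣM about A: T·sin38°·17.3 − 450·8.6 − 1800·10.4 = 0 → T = 22590/(17.3·0.615661) = 2120.94 ≈ 2121 lb.
ΣF_x = 0: A_x − T·cos38° = 0 → A_x = 2120.94 × 0.788011 = 1671 lb.
ΣF_y = 0: A_y + T·sin38° − 450 − 1800 = 0 → A_y = 2250 − 2120.94 × 0.615661 = 944.2 lb.

T = 2121 lb, A_x = 1671 lb, A_y = 944.2 lb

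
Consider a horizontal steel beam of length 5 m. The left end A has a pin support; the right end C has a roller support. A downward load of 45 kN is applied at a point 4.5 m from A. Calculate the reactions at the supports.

A_x = 0, A_y = 4.500 kN, C_y = 40.50 kN

Moments about A: C_y·5 − 45·4.5 = 0 → C_y = 202.5/5 = 40.50 kN.
ΣF_y = 0: A_y + 40.5 − 45 = 0 → A_y = 4.500 kN.
ΣF_x = 0: no horizontal applied forces, so A_x = 0.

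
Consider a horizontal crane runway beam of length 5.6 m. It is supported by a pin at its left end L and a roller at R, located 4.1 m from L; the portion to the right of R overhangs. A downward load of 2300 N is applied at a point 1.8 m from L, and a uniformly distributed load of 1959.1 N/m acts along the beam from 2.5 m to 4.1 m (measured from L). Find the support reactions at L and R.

L_x = 0, L_y = 1902 N, R_y = 3533 N

Resultant of the distributed load: 1959.1 × 1.6 = 3134.56 N at 3.3 m from L.
Moments about L: R_y·4.1 − 2300·1.8 − (1959.1·1.6)·3.3 = 0 → R_y = 14484.048/4.1 = 3532.69 ≈ 3533 N.
ΣF_y = 0: L_y + 3532.69 − 2300 − 1959.1·1.6 = 0 → L_y = 1902 N.
ΣF_x = 0: no horizontal applied forces, so L_x = 0.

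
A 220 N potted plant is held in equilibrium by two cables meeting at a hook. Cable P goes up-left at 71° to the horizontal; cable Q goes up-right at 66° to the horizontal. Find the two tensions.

T_P = 131.2 N, T_Q = 105.0 N

ΣF_x = 0: −T_P·cos71° + T_Q·cos66° = 0 → T_Q = 0.80044·T_P.
ΣF_y = 0: T_P·sin71° + T_Q·sin66° = 220.
Substitute: T_P·(0.945519 + 0.80044·0.913545) = 220 → T_P = 131.206 ≈ 131.2 N.
Then T_Q = 0.80044 × 131.206 = 105.0 N.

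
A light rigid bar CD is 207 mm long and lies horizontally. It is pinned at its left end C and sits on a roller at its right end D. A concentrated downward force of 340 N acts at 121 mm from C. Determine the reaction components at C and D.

Moments about C: D_y·207 − 340·121 = 0 → D_y = 41140/207 = 198.744 ≈ 198.7 N.
ΣF_y = 0: C_y + 198.744 − 340 = 0 → C_y = 141.3 N.
ΣF_x = 0: no horizontal applied forces, so C_x = 0.

C_x = 0, C_y = 141.3 N, D_y = 198.7 N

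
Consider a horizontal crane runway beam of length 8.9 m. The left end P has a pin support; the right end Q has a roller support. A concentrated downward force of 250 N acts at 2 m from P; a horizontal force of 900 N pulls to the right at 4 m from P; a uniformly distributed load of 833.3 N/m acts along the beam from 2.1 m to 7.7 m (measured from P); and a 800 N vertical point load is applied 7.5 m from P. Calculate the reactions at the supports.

P_x = -900.0 N, P_y = 2417 N, Q_y = 3300 N

Resultant of the distributed load: 833.3 × 5.6 = 4666.48 N at 4.9 m from P.
Taking moments about P: Q_y·8.9 − 250·2 − (833.3·5.6)·4.9 − 800·7.5 = 0 → Q_y = 29365.752/8.9 = 3299.52 ≈ 3300 N.
ΣF_y = 0: P_y + 3299.52 − 250 − 833.3·5.6 − 800 = 0 → P_y = 2417 N.
ΣF_x = 0: P_x + 900 = 0 → P_x = -900.0 N.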